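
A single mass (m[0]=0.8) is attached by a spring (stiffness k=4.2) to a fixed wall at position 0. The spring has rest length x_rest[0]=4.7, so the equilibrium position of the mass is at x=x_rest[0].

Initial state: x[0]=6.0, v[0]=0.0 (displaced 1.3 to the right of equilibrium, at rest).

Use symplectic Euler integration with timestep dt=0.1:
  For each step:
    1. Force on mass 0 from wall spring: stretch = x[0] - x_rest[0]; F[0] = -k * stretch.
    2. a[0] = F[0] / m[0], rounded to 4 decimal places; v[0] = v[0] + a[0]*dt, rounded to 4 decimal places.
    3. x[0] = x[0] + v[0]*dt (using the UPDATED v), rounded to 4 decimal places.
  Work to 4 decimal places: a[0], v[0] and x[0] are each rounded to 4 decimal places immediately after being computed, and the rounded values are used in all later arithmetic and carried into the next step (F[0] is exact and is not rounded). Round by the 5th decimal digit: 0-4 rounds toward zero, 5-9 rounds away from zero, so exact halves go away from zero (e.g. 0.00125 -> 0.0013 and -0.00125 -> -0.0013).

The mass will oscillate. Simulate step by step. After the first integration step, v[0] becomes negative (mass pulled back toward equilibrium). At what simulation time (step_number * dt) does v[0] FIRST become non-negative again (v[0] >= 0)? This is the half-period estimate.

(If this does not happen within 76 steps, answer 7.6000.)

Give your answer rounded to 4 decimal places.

Answer: 1.4000

Derivation:
Step 0: x=[6.0000] v=[0.0000]
Step 1: x=[5.9318] v=[-0.6825]
Step 2: x=[5.7989] v=[-1.3292]
Step 3: x=[5.6083] v=[-1.9061]
Step 4: x=[5.3700] v=[-2.3830]
Step 5: x=[5.0965] v=[-2.7348]
Step 6: x=[4.8022] v=[-2.9430]
Step 7: x=[4.5025] v=[-2.9967]
Step 8: x=[4.2132] v=[-2.8930]
Step 9: x=[3.9495] v=[-2.6374]
Step 10: x=[3.7252] v=[-2.2434]
Step 11: x=[3.5520] v=[-1.7316]
Step 12: x=[3.4391] v=[-1.1289]
Step 13: x=[3.3924] v=[-0.4669]
Step 14: x=[3.4144] v=[0.2196]
First v>=0 after going negative at step 14, time=1.4000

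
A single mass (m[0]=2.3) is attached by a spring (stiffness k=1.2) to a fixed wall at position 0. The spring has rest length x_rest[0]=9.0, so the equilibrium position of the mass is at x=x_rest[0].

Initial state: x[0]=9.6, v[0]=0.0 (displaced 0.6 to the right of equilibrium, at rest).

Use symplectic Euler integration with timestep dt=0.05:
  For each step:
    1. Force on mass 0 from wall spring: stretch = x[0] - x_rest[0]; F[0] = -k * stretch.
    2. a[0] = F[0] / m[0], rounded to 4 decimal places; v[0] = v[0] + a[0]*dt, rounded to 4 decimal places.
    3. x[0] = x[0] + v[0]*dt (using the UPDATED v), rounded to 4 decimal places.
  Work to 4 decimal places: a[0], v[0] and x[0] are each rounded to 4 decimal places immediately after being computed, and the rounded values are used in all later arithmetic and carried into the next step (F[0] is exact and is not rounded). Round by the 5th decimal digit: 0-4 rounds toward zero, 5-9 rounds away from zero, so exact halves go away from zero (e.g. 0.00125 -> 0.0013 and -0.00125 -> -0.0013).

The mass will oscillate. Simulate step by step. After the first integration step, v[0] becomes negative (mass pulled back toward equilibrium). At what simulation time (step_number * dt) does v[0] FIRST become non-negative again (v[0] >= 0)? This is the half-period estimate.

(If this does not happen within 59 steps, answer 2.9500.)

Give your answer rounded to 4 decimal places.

Step 0: x=[9.6000] v=[0.0000]
Step 1: x=[9.5992] v=[-0.0157]
Step 2: x=[9.5976] v=[-0.0313]
Step 3: x=[9.5953] v=[-0.0469]
Step 4: x=[9.5922] v=[-0.0624]
Step 5: x=[9.5883] v=[-0.0779]
Step 6: x=[9.5836] v=[-0.0932]
Step 7: x=[9.5782] v=[-0.1084]
Step 8: x=[9.5720] v=[-0.1235]
Step 9: x=[9.5651] v=[-0.1384]
Step 10: x=[9.5574] v=[-0.1531]
Step 11: x=[9.5490] v=[-0.1676]
Step 12: x=[9.5399] v=[-0.1819]
Step 13: x=[9.5301] v=[-0.1960]
Step 14: x=[9.5196] v=[-0.2098]
Step 15: x=[9.5084] v=[-0.2234]
Step 16: x=[9.4966] v=[-0.2367]
Step 17: x=[9.4841] v=[-0.2497]
Step 18: x=[9.4710] v=[-0.2623]
Step 19: x=[9.4573] v=[-0.2746]
Step 20: x=[9.4430] v=[-0.2865]
Step 21: x=[9.4281] v=[-0.2981]
Step 22: x=[9.4126] v=[-0.3093]
Step 23: x=[9.3966] v=[-0.3201]
Step 24: x=[9.3801] v=[-0.3304]
Step 25: x=[9.3631] v=[-0.3403]
Step 26: x=[9.3456] v=[-0.3498]
Step 27: x=[9.3277] v=[-0.3588]
Step 28: x=[9.3093] v=[-0.3674]
Step 29: x=[9.2905] v=[-0.3755]
Step 30: x=[9.2713] v=[-0.3831]
Step 31: x=[9.2518] v=[-0.3902]
Step 32: x=[9.2320] v=[-0.3968]
Step 33: x=[9.2119] v=[-0.4029]
Step 34: x=[9.1915] v=[-0.4084]
Step 35: x=[9.1708] v=[-0.4134]
Step 36: x=[9.1499] v=[-0.4179]
Step 37: x=[9.1288] v=[-0.4218]
Step 38: x=[9.1075] v=[-0.4252]
Step 39: x=[9.0861] v=[-0.4280]
Step 40: x=[9.0646] v=[-0.4302]
Step 41: x=[9.0430] v=[-0.4319]
Step 42: x=[9.0214] v=[-0.4330]
Step 43: x=[8.9997] v=[-0.4336]
Step 44: x=[8.9780] v=[-0.4336]
Step 45: x=[8.9564] v=[-0.4330]
Step 46: x=[8.9348] v=[-0.4319]
Step 47: x=[8.9133] v=[-0.4302]
Step 48: x=[8.8919] v=[-0.4279]
Step 49: x=[8.8706] v=[-0.4251]
Step 50: x=[8.8495] v=[-0.4217]
Step 51: x=[8.8286] v=[-0.4178]
Step 52: x=[8.8079] v=[-0.4133]
Step 53: x=[8.7875] v=[-0.4083]
Step 54: x=[8.7674] v=[-0.4028]
Step 55: x=[8.7476] v=[-0.3967]
Step 56: x=[8.7281] v=[-0.3901]
Step 57: x=[8.7090] v=[-0.3830]
Step 58: x=[8.6902] v=[-0.3754]
Step 59: x=[8.6718] v=[-0.3673]
v[0] did not become non-negative within 59 steps; using fallback time=2.9500

Answer: 2.9500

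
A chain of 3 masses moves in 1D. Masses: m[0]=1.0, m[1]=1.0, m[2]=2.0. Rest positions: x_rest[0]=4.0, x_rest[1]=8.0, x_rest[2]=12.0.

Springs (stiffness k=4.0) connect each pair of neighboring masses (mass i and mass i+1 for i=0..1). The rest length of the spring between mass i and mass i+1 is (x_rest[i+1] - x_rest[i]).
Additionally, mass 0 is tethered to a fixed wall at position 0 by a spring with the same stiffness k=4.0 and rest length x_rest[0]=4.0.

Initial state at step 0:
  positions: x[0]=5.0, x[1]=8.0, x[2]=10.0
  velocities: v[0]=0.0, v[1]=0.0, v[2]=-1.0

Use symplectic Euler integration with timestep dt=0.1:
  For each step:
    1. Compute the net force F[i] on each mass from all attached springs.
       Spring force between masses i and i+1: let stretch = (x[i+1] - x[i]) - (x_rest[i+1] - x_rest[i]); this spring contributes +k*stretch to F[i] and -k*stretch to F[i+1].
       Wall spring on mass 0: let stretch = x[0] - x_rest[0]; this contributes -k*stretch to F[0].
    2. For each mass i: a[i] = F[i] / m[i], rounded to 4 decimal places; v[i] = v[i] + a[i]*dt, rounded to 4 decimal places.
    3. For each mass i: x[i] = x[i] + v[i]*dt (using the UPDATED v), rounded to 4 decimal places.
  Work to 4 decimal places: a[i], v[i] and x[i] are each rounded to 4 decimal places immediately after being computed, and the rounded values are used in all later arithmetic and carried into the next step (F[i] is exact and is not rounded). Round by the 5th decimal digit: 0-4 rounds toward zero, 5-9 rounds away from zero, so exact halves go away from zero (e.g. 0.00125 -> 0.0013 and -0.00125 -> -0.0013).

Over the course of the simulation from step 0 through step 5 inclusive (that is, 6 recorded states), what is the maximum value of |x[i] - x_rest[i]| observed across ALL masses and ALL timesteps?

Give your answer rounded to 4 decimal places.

Step 0: x=[5.0000 8.0000 10.0000] v=[0.0000 0.0000 -1.0000]
Step 1: x=[4.9200 7.9600 9.9400] v=[-0.8000 -0.4000 -0.6000]
Step 2: x=[4.7648 7.8776 9.9204] v=[-1.5520 -0.8240 -0.1960]
Step 3: x=[4.5435 7.7524 9.9399] v=[-2.2128 -1.2520 0.1954]
Step 4: x=[4.2688 7.5863 9.9957] v=[-2.7466 -1.6606 0.5579]
Step 5: x=[3.9561 7.3839 10.0833] v=[-3.1271 -2.0238 0.8760]
Max displacement = 2.0796

Answer: 2.0796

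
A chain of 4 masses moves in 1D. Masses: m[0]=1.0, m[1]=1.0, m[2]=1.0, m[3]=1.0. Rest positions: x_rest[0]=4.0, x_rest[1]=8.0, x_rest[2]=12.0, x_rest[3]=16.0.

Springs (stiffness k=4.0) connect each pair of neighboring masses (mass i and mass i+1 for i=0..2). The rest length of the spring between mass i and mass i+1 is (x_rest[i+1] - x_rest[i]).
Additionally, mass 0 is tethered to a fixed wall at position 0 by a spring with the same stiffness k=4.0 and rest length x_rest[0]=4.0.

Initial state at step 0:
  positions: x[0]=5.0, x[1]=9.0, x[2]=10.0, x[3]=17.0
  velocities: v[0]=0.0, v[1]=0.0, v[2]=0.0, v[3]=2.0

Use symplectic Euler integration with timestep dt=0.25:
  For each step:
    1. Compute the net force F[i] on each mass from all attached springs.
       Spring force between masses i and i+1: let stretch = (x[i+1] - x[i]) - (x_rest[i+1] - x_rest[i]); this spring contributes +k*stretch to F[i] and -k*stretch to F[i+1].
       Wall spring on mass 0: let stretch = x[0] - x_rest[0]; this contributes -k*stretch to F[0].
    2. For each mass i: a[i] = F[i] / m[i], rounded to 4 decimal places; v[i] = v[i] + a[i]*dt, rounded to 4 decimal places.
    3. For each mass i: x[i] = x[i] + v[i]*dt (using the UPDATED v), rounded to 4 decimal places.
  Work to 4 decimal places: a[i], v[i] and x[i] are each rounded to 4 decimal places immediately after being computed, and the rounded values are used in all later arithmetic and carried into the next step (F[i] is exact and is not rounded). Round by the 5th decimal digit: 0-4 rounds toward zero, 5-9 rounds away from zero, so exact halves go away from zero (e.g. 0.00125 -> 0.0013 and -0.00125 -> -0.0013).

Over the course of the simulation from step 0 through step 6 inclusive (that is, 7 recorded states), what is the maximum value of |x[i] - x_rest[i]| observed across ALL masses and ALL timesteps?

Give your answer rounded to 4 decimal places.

Step 0: x=[5.0000 9.0000 10.0000 17.0000] v=[0.0000 0.0000 0.0000 2.0000]
Step 1: x=[4.7500 8.2500 11.5000 16.7500] v=[-1.0000 -3.0000 6.0000 -1.0000]
Step 2: x=[4.1875 7.4375 13.5000 16.1875] v=[-2.2500 -3.2500 8.0000 -2.2500]
Step 3: x=[3.3906 7.3281 14.6563 15.9531] v=[-3.1875 -0.4375 4.6250 -0.9375]
Step 4: x=[2.7305 8.0664 14.3047 16.3945] v=[-2.6406 2.9532 -1.4064 1.7657]
Step 5: x=[2.7217 9.0303 12.9160 17.3135] v=[-0.0352 3.8556 -5.5549 3.6759]
Step 6: x=[3.6096 9.3885 11.6552 18.1331] v=[3.5517 1.4327 -5.0431 3.2784]
Max displacement = 2.6563

Answer: 2.6563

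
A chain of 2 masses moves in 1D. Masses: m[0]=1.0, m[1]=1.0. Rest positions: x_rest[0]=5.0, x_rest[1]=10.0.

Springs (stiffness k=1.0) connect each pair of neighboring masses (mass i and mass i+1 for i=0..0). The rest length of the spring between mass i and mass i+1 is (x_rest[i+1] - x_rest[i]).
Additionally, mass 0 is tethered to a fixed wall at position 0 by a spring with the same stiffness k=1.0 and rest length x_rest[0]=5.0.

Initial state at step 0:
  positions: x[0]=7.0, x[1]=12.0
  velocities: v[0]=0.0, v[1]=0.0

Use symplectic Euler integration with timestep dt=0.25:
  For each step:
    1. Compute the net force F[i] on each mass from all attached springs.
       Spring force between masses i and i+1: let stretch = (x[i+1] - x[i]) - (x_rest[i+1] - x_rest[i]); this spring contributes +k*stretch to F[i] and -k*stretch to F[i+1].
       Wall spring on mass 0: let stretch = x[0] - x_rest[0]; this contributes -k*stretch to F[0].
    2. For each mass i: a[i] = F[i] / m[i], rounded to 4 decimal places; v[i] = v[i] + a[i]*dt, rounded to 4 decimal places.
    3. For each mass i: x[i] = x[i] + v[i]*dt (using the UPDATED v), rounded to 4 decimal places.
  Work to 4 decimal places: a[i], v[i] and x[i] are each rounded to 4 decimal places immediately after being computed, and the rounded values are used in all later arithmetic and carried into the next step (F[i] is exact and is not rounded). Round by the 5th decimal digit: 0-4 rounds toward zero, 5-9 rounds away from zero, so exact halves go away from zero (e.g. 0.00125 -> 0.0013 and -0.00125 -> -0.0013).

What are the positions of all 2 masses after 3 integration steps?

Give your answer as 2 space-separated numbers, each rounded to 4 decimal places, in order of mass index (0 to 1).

Step 0: x=[7.0000 12.0000] v=[0.0000 0.0000]
Step 1: x=[6.8750 12.0000] v=[-0.5000 0.0000]
Step 2: x=[6.6406 11.9922] v=[-0.9375 -0.0313]
Step 3: x=[6.3257 11.9624] v=[-1.2598 -0.1192]

Answer: 6.3257 11.9624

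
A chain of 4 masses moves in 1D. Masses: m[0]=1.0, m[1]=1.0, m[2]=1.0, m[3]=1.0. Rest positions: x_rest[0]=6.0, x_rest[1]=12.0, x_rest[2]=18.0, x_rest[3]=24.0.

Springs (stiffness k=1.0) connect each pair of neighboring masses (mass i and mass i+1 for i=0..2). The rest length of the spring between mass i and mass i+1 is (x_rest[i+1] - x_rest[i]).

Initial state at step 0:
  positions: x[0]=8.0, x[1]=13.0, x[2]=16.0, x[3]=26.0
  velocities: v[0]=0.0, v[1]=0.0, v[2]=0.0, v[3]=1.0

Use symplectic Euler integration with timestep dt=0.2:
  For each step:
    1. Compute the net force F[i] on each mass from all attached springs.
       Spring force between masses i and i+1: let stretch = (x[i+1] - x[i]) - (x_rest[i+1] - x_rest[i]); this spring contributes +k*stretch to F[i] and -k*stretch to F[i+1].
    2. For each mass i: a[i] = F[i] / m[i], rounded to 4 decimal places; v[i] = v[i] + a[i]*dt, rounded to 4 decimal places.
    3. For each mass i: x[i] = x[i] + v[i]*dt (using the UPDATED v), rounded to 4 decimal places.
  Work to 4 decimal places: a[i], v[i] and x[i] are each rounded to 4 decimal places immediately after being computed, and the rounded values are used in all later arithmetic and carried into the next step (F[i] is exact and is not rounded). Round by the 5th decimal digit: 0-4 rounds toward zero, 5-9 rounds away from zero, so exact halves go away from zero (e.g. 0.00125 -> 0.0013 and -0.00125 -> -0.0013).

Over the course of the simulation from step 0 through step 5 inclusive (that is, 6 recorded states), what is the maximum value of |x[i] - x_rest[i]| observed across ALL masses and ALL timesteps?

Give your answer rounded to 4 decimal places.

Step 0: x=[8.0000 13.0000 16.0000 26.0000] v=[0.0000 0.0000 0.0000 1.0000]
Step 1: x=[7.9600 12.9200 16.2800 26.0400] v=[-0.2000 -0.4000 1.4000 0.2000]
Step 2: x=[7.8784 12.7760 16.8160 25.9296] v=[-0.4080 -0.7200 2.6800 -0.5520]
Step 3: x=[7.7527 12.5977 17.5549 25.6947] v=[-0.6285 -0.8915 3.6947 -1.1747]
Step 4: x=[7.5808 12.4239 18.4211 25.3742] v=[-0.8595 -0.8691 4.3312 -1.6027]
Step 5: x=[7.3626 12.2962 19.3256 25.0155] v=[-1.0909 -0.6383 4.5224 -1.7933]
Max displacement = 2.0400

Answer: 2.0400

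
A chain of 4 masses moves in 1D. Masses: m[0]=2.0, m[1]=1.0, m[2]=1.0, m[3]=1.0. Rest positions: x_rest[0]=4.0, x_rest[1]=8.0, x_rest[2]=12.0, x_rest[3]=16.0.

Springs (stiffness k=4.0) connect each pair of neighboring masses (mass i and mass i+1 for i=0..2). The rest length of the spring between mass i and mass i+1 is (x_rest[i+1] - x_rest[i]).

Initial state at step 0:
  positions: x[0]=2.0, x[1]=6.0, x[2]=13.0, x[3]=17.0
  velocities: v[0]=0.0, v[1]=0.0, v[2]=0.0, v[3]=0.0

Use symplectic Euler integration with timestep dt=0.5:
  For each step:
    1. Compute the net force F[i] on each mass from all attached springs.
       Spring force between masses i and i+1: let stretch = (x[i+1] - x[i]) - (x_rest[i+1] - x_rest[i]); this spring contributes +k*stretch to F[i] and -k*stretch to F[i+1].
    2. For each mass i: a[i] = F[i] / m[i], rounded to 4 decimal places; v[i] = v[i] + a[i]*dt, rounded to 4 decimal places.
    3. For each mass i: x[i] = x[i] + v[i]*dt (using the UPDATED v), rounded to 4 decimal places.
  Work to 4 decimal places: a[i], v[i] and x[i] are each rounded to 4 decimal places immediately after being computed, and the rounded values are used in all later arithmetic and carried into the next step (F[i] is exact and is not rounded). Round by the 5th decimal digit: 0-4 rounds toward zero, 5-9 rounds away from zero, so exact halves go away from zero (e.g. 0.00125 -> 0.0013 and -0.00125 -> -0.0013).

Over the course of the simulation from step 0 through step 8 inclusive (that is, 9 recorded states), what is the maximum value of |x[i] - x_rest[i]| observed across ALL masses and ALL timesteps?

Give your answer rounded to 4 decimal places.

Step 0: x=[2.0000 6.0000 13.0000 17.0000] v=[0.0000 0.0000 0.0000 0.0000]
Step 1: x=[2.0000 9.0000 10.0000 17.0000] v=[0.0000 6.0000 -6.0000 0.0000]
Step 2: x=[3.5000 6.0000 13.0000 14.0000] v=[3.0000 -6.0000 6.0000 -6.0000]
Step 3: x=[4.2500 7.5000 10.0000 14.0000] v=[1.5000 3.0000 -6.0000 0.0000]
Step 4: x=[4.6250 8.2500 8.5000 14.0000] v=[0.7500 1.5000 -3.0000 0.0000]
Step 5: x=[4.8125 5.6250 12.2500 12.5000] v=[0.3750 -5.2500 7.5000 -3.0000]
Step 6: x=[3.4063 8.8125 9.6250 14.7500] v=[-2.8125 6.3750 -5.2500 4.5000]
Step 7: x=[2.7032 7.4063 11.3125 15.8750] v=[-1.4063 -2.8124 3.3750 2.2500]
Step 8: x=[2.3516 5.2032 13.6563 16.4375] v=[-0.7032 -4.4062 4.6876 1.1250]
Max displacement = 3.5000

Answer: 3.5000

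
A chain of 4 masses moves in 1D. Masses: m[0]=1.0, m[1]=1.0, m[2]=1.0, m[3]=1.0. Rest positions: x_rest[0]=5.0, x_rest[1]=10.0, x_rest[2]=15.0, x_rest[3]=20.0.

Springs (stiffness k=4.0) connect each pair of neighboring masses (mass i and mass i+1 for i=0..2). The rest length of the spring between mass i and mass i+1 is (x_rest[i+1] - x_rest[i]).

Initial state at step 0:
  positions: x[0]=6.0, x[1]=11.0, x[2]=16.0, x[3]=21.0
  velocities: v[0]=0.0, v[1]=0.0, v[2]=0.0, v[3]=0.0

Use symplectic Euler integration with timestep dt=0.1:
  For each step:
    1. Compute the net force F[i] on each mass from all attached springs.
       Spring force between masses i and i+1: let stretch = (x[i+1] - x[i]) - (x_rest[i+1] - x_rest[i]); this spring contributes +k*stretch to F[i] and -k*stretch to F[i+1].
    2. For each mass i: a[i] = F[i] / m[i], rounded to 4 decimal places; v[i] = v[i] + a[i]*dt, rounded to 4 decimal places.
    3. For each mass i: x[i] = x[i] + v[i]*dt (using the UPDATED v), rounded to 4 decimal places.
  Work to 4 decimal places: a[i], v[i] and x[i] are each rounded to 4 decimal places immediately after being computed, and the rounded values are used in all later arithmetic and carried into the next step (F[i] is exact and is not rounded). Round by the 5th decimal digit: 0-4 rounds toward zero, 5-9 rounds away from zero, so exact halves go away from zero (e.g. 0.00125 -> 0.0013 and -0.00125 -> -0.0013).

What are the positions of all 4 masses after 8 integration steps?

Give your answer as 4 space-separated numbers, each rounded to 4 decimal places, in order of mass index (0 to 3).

Answer: 6.0000 11.0000 16.0000 21.0000

Derivation:
Step 0: x=[6.0000 11.0000 16.0000 21.0000] v=[0.0000 0.0000 0.0000 0.0000]
Step 1: x=[6.0000 11.0000 16.0000 21.0000] v=[0.0000 0.0000 0.0000 0.0000]
Step 2: x=[6.0000 11.0000 16.0000 21.0000] v=[0.0000 0.0000 0.0000 0.0000]
Step 3: x=[6.0000 11.0000 16.0000 21.0000] v=[0.0000 0.0000 0.0000 0.0000]
Step 4: x=[6.0000 11.0000 16.0000 21.0000] v=[0.0000 0.0000 0.0000 0.0000]
Step 5: x=[6.0000 11.0000 16.0000 21.0000] v=[0.0000 0.0000 0.0000 0.0000]
Step 6: x=[6.0000 11.0000 16.0000 21.0000] v=[0.0000 0.0000 0.0000 0.0000]
Step 7: x=[6.0000 11.0000 16.0000 21.0000] v=[0.0000 0.0000 0.0000 0.0000]
Step 8: x=[6.0000 11.0000 16.0000 21.0000] v=[0.0000 0.0000 0.0000 0.0000]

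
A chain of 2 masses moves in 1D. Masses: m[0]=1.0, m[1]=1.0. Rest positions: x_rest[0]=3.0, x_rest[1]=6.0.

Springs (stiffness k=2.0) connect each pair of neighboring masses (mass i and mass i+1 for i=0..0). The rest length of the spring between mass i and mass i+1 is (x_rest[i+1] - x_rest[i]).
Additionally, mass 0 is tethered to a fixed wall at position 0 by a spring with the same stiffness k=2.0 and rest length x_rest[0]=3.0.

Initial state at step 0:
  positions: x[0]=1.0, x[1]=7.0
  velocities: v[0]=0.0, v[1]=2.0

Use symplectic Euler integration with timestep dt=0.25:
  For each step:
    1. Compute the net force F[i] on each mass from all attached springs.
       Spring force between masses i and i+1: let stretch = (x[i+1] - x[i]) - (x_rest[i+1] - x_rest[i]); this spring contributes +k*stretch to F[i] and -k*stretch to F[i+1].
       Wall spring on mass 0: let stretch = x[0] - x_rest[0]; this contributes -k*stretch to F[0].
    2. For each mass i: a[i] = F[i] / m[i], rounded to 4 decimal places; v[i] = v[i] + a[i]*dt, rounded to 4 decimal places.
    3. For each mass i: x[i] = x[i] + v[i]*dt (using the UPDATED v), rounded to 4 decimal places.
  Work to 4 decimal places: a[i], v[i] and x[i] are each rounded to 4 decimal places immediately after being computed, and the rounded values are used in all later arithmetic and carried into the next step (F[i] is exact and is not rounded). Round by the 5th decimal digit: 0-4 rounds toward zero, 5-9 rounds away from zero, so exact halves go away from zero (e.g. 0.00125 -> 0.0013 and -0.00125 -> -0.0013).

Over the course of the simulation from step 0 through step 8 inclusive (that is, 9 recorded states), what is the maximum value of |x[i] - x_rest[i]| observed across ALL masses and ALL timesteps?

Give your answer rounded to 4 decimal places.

Answer: 2.7544

Derivation:
Step 0: x=[1.0000 7.0000] v=[0.0000 2.0000]
Step 1: x=[1.6250 7.1250] v=[2.5000 0.5000]
Step 2: x=[2.7344 6.9375] v=[4.4375 -0.7500]
Step 3: x=[4.0274 6.5996] v=[5.1719 -1.3516]
Step 4: x=[5.1385 6.3152] v=[4.4443 -1.1377]
Step 5: x=[5.7544 6.2587] v=[2.4634 -0.2261]
Step 6: x=[5.7140 6.5142] v=[-0.1617 1.0218]
Step 7: x=[5.0594 7.0446] v=[-2.6186 2.1217]
Step 8: x=[4.0205 7.7019] v=[-4.1557 2.6291]
Max displacement = 2.7544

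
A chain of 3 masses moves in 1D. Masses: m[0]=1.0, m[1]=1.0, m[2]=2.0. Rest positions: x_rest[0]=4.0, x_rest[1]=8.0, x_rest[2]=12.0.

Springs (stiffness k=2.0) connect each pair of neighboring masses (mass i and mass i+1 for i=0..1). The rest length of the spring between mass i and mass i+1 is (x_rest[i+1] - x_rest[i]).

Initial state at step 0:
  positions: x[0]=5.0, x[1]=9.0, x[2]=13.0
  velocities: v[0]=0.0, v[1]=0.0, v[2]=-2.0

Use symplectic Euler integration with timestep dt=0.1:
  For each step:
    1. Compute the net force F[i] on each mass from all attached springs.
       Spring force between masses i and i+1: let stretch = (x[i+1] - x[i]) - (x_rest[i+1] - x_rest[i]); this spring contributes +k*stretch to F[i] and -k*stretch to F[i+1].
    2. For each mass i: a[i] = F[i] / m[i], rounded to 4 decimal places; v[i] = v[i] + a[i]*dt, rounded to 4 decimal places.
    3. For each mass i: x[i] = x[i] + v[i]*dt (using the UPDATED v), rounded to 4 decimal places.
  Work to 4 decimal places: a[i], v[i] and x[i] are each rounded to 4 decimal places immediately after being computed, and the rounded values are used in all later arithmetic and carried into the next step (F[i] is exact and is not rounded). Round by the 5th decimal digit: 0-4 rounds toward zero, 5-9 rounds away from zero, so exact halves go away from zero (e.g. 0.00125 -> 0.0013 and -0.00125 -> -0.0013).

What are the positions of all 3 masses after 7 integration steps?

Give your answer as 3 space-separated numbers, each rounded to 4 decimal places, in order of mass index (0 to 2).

Answer: 4.9906 8.7999 11.7047

Derivation:
Step 0: x=[5.0000 9.0000 13.0000] v=[0.0000 0.0000 -2.0000]
Step 1: x=[5.0000 9.0000 12.8000] v=[0.0000 0.0000 -2.0000]
Step 2: x=[5.0000 8.9960 12.6020] v=[0.0000 -0.0400 -1.9800]
Step 3: x=[4.9999 8.9842 12.4079] v=[-0.0008 -0.1180 -1.9406]
Step 4: x=[4.9995 8.9612 12.2196] v=[-0.0039 -0.2301 -1.8830]
Step 5: x=[4.9983 8.9241 12.0387] v=[-0.0116 -0.3708 -1.8088]
Step 6: x=[4.9957 8.8708 11.8667] v=[-0.0264 -0.5330 -1.7203]
Step 7: x=[4.9906 8.7999 11.7047] v=[-0.0514 -0.7088 -1.6199]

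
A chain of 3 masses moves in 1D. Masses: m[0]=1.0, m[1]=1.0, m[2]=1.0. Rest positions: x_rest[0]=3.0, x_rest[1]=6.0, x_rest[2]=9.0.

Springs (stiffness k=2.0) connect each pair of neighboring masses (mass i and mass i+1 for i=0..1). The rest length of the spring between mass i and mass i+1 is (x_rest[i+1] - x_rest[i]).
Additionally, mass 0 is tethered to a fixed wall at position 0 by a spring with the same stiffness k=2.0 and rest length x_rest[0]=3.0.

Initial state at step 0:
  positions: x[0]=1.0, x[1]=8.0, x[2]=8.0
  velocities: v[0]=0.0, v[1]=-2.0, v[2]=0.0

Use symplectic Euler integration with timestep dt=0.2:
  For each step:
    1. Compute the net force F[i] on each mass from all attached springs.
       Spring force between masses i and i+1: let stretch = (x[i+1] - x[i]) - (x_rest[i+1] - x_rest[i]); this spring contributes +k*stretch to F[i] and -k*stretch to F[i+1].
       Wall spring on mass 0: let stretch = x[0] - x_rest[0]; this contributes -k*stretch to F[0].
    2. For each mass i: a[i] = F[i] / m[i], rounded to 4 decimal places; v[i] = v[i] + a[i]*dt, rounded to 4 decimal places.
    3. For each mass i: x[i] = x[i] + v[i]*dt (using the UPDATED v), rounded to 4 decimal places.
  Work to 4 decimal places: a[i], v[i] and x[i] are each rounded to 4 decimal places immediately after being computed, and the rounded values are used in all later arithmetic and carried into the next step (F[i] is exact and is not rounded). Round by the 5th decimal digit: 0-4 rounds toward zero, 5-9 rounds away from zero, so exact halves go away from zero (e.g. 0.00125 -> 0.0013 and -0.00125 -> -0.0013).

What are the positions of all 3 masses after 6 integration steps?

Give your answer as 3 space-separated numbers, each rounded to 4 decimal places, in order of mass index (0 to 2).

Step 0: x=[1.0000 8.0000 8.0000] v=[0.0000 -2.0000 0.0000]
Step 1: x=[1.4800 7.0400 8.2400] v=[2.4000 -4.8000 1.2000]
Step 2: x=[2.2864 5.7312 8.6240] v=[4.0320 -6.5440 1.9200]
Step 3: x=[3.1855 4.3782 9.0166] v=[4.4954 -6.7648 1.9629]
Step 4: x=[3.9252 3.3009 9.2781] v=[3.6983 -5.3865 1.3075]
Step 5: x=[4.3009 2.7517 9.3014] v=[1.8785 -2.7459 0.1166]
Step 6: x=[4.2086 2.8504 9.0407] v=[-0.4615 0.4937 -1.3033]

Answer: 4.2086 2.8504 9.0407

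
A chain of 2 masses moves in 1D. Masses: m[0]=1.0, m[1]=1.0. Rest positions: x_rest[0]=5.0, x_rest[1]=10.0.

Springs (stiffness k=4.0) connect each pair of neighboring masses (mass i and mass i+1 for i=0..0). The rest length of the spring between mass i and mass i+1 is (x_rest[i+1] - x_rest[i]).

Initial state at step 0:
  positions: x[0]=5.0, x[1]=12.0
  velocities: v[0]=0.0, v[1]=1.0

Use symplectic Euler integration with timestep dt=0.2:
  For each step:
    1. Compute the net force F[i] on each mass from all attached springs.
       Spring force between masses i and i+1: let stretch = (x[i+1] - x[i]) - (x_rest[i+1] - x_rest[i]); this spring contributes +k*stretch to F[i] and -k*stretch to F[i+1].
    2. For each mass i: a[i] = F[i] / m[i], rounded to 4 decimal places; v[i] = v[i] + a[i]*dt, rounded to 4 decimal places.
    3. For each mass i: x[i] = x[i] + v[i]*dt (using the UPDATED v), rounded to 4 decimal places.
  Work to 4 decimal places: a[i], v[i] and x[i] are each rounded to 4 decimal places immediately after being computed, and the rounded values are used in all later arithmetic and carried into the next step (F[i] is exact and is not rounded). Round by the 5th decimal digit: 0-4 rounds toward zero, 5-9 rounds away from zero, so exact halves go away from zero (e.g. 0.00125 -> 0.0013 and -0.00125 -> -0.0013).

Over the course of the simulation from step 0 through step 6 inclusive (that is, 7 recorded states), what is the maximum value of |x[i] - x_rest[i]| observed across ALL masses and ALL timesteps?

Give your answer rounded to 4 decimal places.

Step 0: x=[5.0000 12.0000] v=[0.0000 1.0000]
Step 1: x=[5.3200 11.8800] v=[1.6000 -0.6000]
Step 2: x=[5.8896 11.5104] v=[2.8480 -1.8480]
Step 3: x=[6.5585 11.0415] v=[3.3446 -2.3446]
Step 4: x=[7.1447 10.6553] v=[2.9310 -1.9310]
Step 5: x=[7.4926 10.5074] v=[1.7395 -0.7395]
Step 6: x=[7.5229 10.6771] v=[0.1513 0.8487]
Max displacement = 2.5229

Answer: 2.5229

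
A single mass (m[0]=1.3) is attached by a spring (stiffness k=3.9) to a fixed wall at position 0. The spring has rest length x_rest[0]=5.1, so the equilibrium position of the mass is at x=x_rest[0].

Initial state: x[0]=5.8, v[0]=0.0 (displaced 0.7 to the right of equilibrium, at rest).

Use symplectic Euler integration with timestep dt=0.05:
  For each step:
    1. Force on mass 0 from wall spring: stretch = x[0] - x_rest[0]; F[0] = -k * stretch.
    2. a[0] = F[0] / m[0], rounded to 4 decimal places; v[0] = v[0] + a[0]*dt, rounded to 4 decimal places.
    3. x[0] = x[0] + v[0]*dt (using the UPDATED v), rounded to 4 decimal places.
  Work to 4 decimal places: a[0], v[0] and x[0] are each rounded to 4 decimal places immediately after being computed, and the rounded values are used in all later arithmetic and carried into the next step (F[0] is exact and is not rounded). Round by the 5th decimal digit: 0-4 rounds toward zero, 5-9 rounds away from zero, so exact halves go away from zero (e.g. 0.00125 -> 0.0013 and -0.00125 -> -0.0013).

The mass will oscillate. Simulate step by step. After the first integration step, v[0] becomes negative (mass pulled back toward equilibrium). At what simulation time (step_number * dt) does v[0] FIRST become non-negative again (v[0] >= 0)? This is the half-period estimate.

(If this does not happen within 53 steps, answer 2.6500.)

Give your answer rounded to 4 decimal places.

Step 0: x=[5.8000] v=[0.0000]
Step 1: x=[5.7948] v=[-0.1050]
Step 2: x=[5.7843] v=[-0.2092]
Step 3: x=[5.7687] v=[-0.3118]
Step 4: x=[5.7481] v=[-0.4121]
Step 5: x=[5.7226] v=[-0.5093]
Step 6: x=[5.6925] v=[-0.6027]
Step 7: x=[5.6579] v=[-0.6916]
Step 8: x=[5.6191] v=[-0.7753]
Step 9: x=[5.5764] v=[-0.8532]
Step 10: x=[5.5302] v=[-0.9247]
Step 11: x=[5.4807] v=[-0.9892]
Step 12: x=[5.4284] v=[-1.0463]
Step 13: x=[5.3736] v=[-1.0956]
Step 14: x=[5.3168] v=[-1.1366]
Step 15: x=[5.2583] v=[-1.1691]
Step 16: x=[5.1987] v=[-1.1928]
Step 17: x=[5.1383] v=[-1.2076]
Step 18: x=[5.0776] v=[-1.2133]
Step 19: x=[5.0171] v=[-1.2099]
Step 20: x=[4.9572] v=[-1.1975]
Step 21: x=[4.8984] v=[-1.1761]
Step 22: x=[4.8411] v=[-1.1459]
Step 23: x=[4.7857] v=[-1.1071]
Step 24: x=[4.7327] v=[-1.0600]
Step 25: x=[4.6825] v=[-1.0049]
Step 26: x=[4.6354] v=[-0.9423]
Step 27: x=[4.5918] v=[-0.8726]
Step 28: x=[4.5520] v=[-0.7964]
Step 29: x=[4.5163] v=[-0.7142]
Step 30: x=[4.4850] v=[-0.6266]
Step 31: x=[4.4583] v=[-0.5344]
Step 32: x=[4.4364] v=[-0.4381]
Step 33: x=[4.4195] v=[-0.3386]
Step 34: x=[4.4077] v=[-0.2365]
Step 35: x=[4.4011] v=[-0.1327]
Step 36: x=[4.3997] v=[-0.0279]
Step 37: x=[4.4036] v=[0.0771]
First v>=0 after going negative at step 37, time=1.8500

Answer: 1.8500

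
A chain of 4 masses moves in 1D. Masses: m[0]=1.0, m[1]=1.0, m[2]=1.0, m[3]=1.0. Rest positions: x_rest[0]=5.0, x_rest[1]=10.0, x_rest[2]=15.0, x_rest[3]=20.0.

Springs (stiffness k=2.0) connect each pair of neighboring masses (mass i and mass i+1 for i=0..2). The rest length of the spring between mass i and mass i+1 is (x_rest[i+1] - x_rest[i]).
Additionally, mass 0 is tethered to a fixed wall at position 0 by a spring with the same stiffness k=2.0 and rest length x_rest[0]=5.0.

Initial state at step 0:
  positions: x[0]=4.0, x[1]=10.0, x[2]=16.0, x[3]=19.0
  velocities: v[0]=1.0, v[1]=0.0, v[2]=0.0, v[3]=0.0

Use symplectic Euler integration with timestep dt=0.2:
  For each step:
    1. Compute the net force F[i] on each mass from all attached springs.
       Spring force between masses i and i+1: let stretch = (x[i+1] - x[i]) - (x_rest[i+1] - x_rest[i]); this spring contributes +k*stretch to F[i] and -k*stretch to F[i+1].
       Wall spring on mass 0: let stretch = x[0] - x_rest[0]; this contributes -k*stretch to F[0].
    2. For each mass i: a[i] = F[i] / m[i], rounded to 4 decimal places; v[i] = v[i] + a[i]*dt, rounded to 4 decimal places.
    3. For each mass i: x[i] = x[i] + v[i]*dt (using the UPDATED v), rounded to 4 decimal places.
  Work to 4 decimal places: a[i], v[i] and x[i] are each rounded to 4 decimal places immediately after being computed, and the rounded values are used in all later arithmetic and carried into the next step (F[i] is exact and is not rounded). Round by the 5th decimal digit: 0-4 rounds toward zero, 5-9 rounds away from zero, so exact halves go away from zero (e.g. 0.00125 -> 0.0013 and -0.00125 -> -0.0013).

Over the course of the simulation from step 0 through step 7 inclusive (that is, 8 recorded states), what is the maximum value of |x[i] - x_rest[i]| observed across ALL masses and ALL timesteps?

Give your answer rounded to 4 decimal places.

Step 0: x=[4.0000 10.0000 16.0000 19.0000] v=[1.0000 0.0000 0.0000 0.0000]
Step 1: x=[4.3600 10.0000 15.7600 19.1600] v=[1.8000 0.0000 -1.2000 0.8000]
Step 2: x=[4.8224 10.0096 15.3312 19.4480] v=[2.3120 0.0480 -2.1440 1.4400]
Step 3: x=[5.3140 10.0300 14.8060 19.8067] v=[2.4579 0.1018 -2.6259 1.7933]
Step 4: x=[5.7577 10.0552 14.2988 20.1653] v=[2.2187 0.1258 -2.5360 1.7930]
Step 5: x=[6.0846 10.0760 13.9214 20.4546] v=[1.6346 0.1042 -1.8868 1.4464]
Step 6: x=[6.2441 10.0852 13.7591 20.6212] v=[0.7973 0.0458 -0.8117 0.8331]
Step 7: x=[6.2113 10.0810 13.8518 20.6389] v=[-0.1639 -0.0211 0.4636 0.0883]
Max displacement = 1.2441

Answer: 1.2441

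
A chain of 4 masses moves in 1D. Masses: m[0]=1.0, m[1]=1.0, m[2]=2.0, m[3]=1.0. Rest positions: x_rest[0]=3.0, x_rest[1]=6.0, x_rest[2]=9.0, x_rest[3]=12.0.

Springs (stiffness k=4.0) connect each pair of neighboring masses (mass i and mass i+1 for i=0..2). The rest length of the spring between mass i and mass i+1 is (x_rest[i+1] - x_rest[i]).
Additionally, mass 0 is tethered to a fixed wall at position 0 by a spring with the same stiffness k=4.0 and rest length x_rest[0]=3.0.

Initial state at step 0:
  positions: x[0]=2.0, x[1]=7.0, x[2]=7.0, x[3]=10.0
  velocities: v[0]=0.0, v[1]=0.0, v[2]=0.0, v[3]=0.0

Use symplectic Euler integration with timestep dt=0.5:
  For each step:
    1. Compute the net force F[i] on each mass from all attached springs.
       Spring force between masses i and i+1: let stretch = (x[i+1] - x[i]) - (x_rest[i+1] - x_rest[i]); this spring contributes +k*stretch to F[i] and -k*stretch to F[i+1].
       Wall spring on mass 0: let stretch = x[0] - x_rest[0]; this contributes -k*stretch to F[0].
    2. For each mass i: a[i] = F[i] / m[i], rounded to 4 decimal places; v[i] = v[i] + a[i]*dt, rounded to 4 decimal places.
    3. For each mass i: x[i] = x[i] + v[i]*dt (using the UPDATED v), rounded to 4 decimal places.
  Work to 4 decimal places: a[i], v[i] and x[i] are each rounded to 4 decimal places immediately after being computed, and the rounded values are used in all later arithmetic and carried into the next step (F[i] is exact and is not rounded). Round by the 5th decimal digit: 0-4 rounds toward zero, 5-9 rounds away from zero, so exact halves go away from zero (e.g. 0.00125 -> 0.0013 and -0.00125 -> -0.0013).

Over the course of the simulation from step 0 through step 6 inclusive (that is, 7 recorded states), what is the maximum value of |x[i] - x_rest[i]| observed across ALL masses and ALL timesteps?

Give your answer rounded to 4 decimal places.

Answer: 4.0000

Derivation:
Step 0: x=[2.0000 7.0000 7.0000 10.0000] v=[0.0000 0.0000 0.0000 0.0000]
Step 1: x=[5.0000 2.0000 8.5000 10.0000] v=[6.0000 -10.0000 3.0000 0.0000]
Step 2: x=[0.0000 6.5000 7.5000 11.5000] v=[-10.0000 9.0000 -2.0000 3.0000]
Step 3: x=[1.5000 5.5000 8.0000 12.0000] v=[3.0000 -2.0000 1.0000 1.0000]
Step 4: x=[5.5000 3.0000 9.2500 11.5000] v=[8.0000 -5.0000 2.5000 -1.0000]
Step 5: x=[1.5000 9.2500 8.5000 11.7500] v=[-8.0000 12.5000 -1.5000 0.5000]
Step 6: x=[3.7500 7.0000 9.7500 11.7500] v=[4.5000 -4.5000 2.5000 0.0000]
Max displacement = 4.0000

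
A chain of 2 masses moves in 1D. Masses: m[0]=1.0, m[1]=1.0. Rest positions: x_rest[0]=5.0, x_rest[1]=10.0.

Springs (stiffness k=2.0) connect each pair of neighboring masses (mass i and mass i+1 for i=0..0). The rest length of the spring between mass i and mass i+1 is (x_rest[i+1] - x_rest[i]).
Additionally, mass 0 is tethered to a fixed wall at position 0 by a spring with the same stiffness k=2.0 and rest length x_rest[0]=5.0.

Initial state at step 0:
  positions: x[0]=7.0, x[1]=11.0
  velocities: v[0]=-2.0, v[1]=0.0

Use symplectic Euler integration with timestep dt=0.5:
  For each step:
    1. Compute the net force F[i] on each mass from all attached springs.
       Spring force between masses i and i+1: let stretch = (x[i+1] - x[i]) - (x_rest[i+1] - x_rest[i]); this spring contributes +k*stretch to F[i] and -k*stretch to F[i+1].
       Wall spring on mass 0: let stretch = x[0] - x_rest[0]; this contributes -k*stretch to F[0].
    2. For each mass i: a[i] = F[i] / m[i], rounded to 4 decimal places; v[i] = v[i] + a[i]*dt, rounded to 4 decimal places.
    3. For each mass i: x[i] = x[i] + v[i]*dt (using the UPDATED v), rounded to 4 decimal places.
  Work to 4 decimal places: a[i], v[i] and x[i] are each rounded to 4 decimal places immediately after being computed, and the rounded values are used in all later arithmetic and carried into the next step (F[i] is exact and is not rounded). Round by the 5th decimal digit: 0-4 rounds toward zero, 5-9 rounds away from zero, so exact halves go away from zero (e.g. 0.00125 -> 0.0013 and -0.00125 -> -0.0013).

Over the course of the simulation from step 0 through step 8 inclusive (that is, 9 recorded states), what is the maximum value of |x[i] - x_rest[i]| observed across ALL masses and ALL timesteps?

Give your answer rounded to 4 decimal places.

Step 0: x=[7.0000 11.0000] v=[-2.0000 0.0000]
Step 1: x=[4.5000 11.5000] v=[-5.0000 1.0000]
Step 2: x=[3.2500 11.0000] v=[-2.5000 -1.0000]
Step 3: x=[4.2500 9.1250] v=[2.0000 -3.7500]
Step 4: x=[5.5625 7.3125] v=[2.6250 -3.6250]
Step 5: x=[4.9688 7.1250] v=[-1.1875 -0.3750]
Step 6: x=[2.9688 8.3594] v=[-4.0001 2.4688]
Step 7: x=[2.1797 9.3985] v=[-1.5783 2.0782]
Step 8: x=[3.9101 9.3282] v=[3.4608 -0.1406]
Max displacement = 2.8750

Answer: 2.8750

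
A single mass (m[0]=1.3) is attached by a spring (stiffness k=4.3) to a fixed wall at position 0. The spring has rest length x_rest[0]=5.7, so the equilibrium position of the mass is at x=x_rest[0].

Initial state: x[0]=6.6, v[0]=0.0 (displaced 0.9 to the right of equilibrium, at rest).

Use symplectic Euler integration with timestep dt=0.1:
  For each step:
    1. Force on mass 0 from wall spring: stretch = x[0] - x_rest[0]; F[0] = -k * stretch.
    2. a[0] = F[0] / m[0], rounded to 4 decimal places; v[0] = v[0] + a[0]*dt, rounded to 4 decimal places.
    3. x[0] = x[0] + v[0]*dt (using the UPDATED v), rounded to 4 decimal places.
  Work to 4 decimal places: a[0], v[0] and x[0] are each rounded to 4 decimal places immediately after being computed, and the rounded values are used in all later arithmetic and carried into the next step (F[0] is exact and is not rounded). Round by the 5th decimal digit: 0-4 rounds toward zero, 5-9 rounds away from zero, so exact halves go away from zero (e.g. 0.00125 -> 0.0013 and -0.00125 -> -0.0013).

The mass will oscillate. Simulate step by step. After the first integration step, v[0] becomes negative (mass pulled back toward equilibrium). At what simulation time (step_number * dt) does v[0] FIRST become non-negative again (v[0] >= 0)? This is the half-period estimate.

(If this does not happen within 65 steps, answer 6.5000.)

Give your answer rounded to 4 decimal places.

Answer: 1.8000

Derivation:
Step 0: x=[6.6000] v=[0.0000]
Step 1: x=[6.5702] v=[-0.2977]
Step 2: x=[6.5117] v=[-0.5855]
Step 3: x=[6.4263] v=[-0.8540]
Step 4: x=[6.3169] v=[-1.0942]
Step 5: x=[6.1871] v=[-1.2983]
Step 6: x=[6.0412] v=[-1.4594]
Step 7: x=[5.8840] v=[-1.5723]
Step 8: x=[5.7207] v=[-1.6332]
Step 9: x=[5.5567] v=[-1.6401]
Step 10: x=[5.3974] v=[-1.5927]
Step 11: x=[5.2481] v=[-1.4926]
Step 12: x=[5.1138] v=[-1.3431]
Step 13: x=[4.9989] v=[-1.1492]
Step 14: x=[4.9072] v=[-0.9173]
Step 15: x=[4.8417] v=[-0.6551]
Step 16: x=[4.8046] v=[-0.3712]
Step 17: x=[4.7971] v=[-0.0750]
Step 18: x=[4.8195] v=[0.2237]
First v>=0 after going negative at step 18, time=1.8000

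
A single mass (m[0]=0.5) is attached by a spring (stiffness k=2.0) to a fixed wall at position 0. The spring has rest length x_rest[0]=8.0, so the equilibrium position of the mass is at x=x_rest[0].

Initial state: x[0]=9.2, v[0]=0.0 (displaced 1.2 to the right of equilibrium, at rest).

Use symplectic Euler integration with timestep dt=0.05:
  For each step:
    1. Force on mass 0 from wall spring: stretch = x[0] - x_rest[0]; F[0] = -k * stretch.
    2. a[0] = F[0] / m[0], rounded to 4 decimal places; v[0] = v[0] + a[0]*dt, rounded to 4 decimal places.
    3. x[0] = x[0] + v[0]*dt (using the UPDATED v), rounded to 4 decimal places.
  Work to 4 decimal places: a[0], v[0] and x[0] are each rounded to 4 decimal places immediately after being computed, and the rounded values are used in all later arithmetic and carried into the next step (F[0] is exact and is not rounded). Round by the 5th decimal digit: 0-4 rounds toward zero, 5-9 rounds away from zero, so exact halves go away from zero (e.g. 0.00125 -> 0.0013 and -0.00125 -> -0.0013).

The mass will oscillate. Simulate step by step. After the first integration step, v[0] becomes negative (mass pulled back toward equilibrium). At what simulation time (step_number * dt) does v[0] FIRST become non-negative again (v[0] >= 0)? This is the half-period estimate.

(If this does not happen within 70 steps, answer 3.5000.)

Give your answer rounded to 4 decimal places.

Answer: 1.6000

Derivation:
Step 0: x=[9.2000] v=[0.0000]
Step 1: x=[9.1880] v=[-0.2400]
Step 2: x=[9.1641] v=[-0.4776]
Step 3: x=[9.1286] v=[-0.7104]
Step 4: x=[9.0818] v=[-0.9361]
Step 5: x=[9.0242] v=[-1.1525]
Step 6: x=[8.9563] v=[-1.3573]
Step 7: x=[8.8789] v=[-1.5486]
Step 8: x=[8.7927] v=[-1.7244]
Step 9: x=[8.6986] v=[-1.8829]
Step 10: x=[8.5975] v=[-2.0226]
Step 11: x=[8.4904] v=[-2.1421]
Step 12: x=[8.3784] v=[-2.2402]
Step 13: x=[8.2626] v=[-2.3159]
Step 14: x=[8.1442] v=[-2.3684]
Step 15: x=[8.0243] v=[-2.3972]
Step 16: x=[7.9042] v=[-2.4021]
Step 17: x=[7.7851] v=[-2.3829]
Step 18: x=[7.6681] v=[-2.3399]
Step 19: x=[7.5544] v=[-2.2735]
Step 20: x=[7.4452] v=[-2.1844]
Step 21: x=[7.3415] v=[-2.0734]
Step 22: x=[7.2444] v=[-1.9417]
Step 23: x=[7.1549] v=[-1.7906]
Step 24: x=[7.0738] v=[-1.6216]
Step 25: x=[7.0020] v=[-1.4364]
Step 26: x=[6.9402] v=[-1.2368]
Step 27: x=[6.8890] v=[-1.0248]
Step 28: x=[6.8489] v=[-0.8026]
Step 29: x=[6.8203] v=[-0.5724]
Step 30: x=[6.8035] v=[-0.3365]
Step 31: x=[6.7986] v=[-0.0972]
Step 32: x=[6.8058] v=[0.1431]
First v>=0 after going negative at step 32, time=1.6000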